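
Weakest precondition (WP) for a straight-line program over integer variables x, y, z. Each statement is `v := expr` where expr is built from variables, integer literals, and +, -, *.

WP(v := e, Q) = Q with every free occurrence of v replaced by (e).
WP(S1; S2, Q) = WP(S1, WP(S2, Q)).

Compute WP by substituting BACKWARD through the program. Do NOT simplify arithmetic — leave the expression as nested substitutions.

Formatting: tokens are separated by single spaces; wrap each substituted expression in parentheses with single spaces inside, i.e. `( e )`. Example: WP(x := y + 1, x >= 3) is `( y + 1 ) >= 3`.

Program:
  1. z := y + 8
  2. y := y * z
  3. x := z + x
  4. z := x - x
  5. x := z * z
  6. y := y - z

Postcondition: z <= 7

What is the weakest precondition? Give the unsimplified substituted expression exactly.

Answer: ( ( ( y + 8 ) + x ) - ( ( y + 8 ) + x ) ) <= 7

Derivation:
post: z <= 7
stmt 6: y := y - z  -- replace 0 occurrence(s) of y with (y - z)
  => z <= 7
stmt 5: x := z * z  -- replace 0 occurrence(s) of x with (z * z)
  => z <= 7
stmt 4: z := x - x  -- replace 1 occurrence(s) of z with (x - x)
  => ( x - x ) <= 7
stmt 3: x := z + x  -- replace 2 occurrence(s) of x with (z + x)
  => ( ( z + x ) - ( z + x ) ) <= 7
stmt 2: y := y * z  -- replace 0 occurrence(s) of y with (y * z)
  => ( ( z + x ) - ( z + x ) ) <= 7
stmt 1: z := y + 8  -- replace 2 occurrence(s) of z with (y + 8)
  => ( ( ( y + 8 ) + x ) - ( ( y + 8 ) + x ) ) <= 7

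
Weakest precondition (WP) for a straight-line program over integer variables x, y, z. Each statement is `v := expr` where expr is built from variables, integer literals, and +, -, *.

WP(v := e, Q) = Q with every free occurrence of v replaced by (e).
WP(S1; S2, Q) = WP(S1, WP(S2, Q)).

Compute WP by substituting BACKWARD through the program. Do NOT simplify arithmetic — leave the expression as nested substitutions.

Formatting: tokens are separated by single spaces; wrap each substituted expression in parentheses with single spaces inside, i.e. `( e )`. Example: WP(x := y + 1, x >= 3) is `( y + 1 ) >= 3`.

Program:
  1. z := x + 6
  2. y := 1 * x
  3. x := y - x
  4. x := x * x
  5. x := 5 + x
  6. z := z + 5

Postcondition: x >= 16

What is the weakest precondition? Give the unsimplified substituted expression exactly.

post: x >= 16
stmt 6: z := z + 5  -- replace 0 occurrence(s) of z with (z + 5)
  => x >= 16
stmt 5: x := 5 + x  -- replace 1 occurrence(s) of x with (5 + x)
  => ( 5 + x ) >= 16
stmt 4: x := x * x  -- replace 1 occurrence(s) of x with (x * x)
  => ( 5 + ( x * x ) ) >= 16
stmt 3: x := y - x  -- replace 2 occurrence(s) of x with (y - x)
  => ( 5 + ( ( y - x ) * ( y - x ) ) ) >= 16
stmt 2: y := 1 * x  -- replace 2 occurrence(s) of y with (1 * x)
  => ( 5 + ( ( ( 1 * x ) - x ) * ( ( 1 * x ) - x ) ) ) >= 16
stmt 1: z := x + 6  -- replace 0 occurrence(s) of z with (x + 6)
  => ( 5 + ( ( ( 1 * x ) - x ) * ( ( 1 * x ) - x ) ) ) >= 16

Answer: ( 5 + ( ( ( 1 * x ) - x ) * ( ( 1 * x ) - x ) ) ) >= 16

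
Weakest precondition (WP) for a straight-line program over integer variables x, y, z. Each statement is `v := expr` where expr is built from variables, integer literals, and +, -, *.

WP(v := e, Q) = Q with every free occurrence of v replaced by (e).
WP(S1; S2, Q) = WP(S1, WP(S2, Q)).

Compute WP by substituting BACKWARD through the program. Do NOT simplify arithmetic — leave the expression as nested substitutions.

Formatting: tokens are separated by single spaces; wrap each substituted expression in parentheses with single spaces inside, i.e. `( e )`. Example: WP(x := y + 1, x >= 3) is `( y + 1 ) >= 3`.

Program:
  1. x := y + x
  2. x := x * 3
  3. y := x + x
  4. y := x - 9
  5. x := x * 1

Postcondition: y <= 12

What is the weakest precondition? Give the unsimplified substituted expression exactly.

Answer: ( ( ( y + x ) * 3 ) - 9 ) <= 12

Derivation:
post: y <= 12
stmt 5: x := x * 1  -- replace 0 occurrence(s) of x with (x * 1)
  => y <= 12
stmt 4: y := x - 9  -- replace 1 occurrence(s) of y with (x - 9)
  => ( x - 9 ) <= 12
stmt 3: y := x + x  -- replace 0 occurrence(s) of y with (x + x)
  => ( x - 9 ) <= 12
stmt 2: x := x * 3  -- replace 1 occurrence(s) of x with (x * 3)
  => ( ( x * 3 ) - 9 ) <= 12
stmt 1: x := y + x  -- replace 1 occurrence(s) of x with (y + x)
  => ( ( ( y + x ) * 3 ) - 9 ) <= 12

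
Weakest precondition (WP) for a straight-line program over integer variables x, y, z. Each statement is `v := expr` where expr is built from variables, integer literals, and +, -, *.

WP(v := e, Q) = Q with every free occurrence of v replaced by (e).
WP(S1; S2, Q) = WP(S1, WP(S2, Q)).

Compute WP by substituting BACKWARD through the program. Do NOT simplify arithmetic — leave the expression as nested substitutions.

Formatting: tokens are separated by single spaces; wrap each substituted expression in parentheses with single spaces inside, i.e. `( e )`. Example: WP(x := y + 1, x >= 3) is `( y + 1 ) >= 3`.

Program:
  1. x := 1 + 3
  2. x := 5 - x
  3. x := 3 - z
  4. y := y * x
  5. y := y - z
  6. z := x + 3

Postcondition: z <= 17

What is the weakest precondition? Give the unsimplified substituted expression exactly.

Answer: ( ( 3 - z ) + 3 ) <= 17

Derivation:
post: z <= 17
stmt 6: z := x + 3  -- replace 1 occurrence(s) of z with (x + 3)
  => ( x + 3 ) <= 17
stmt 5: y := y - z  -- replace 0 occurrence(s) of y with (y - z)
  => ( x + 3 ) <= 17
stmt 4: y := y * x  -- replace 0 occurrence(s) of y with (y * x)
  => ( x + 3 ) <= 17
stmt 3: x := 3 - z  -- replace 1 occurrence(s) of x with (3 - z)
  => ( ( 3 - z ) + 3 ) <= 17
stmt 2: x := 5 - x  -- replace 0 occurrence(s) of x with (5 - x)
  => ( ( 3 - z ) + 3 ) <= 17
stmt 1: x := 1 + 3  -- replace 0 occurrence(s) of x with (1 + 3)
  => ( ( 3 - z ) + 3 ) <= 17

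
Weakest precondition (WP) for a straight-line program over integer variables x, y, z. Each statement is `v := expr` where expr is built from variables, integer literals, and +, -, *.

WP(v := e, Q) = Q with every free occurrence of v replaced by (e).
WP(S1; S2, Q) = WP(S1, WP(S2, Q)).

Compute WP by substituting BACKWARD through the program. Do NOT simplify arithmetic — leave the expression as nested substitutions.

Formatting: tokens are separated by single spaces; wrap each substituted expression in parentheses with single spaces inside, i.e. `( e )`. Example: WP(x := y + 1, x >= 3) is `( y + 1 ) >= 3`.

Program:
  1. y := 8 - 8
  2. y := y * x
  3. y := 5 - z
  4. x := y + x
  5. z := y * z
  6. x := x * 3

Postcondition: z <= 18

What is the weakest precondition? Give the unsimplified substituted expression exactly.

Answer: ( ( 5 - z ) * z ) <= 18

Derivation:
post: z <= 18
stmt 6: x := x * 3  -- replace 0 occurrence(s) of x with (x * 3)
  => z <= 18
stmt 5: z := y * z  -- replace 1 occurrence(s) of z with (y * z)
  => ( y * z ) <= 18
stmt 4: x := y + x  -- replace 0 occurrence(s) of x with (y + x)
  => ( y * z ) <= 18
stmt 3: y := 5 - z  -- replace 1 occurrence(s) of y with (5 - z)
  => ( ( 5 - z ) * z ) <= 18
stmt 2: y := y * x  -- replace 0 occurrence(s) of y with (y * x)
  => ( ( 5 - z ) * z ) <= 18
stmt 1: y := 8 - 8  -- replace 0 occurrence(s) of y with (8 - 8)
  => ( ( 5 - z ) * z ) <= 18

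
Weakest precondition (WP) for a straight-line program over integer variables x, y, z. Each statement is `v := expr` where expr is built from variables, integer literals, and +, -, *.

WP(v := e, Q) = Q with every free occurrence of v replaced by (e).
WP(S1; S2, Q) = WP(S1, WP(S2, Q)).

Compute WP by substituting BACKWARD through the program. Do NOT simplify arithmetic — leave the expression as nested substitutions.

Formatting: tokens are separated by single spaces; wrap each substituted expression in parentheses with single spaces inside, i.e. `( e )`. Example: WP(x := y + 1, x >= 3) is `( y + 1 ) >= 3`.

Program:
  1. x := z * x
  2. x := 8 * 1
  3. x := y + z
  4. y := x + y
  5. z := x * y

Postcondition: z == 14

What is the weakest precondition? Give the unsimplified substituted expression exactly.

Answer: ( ( y + z ) * ( ( y + z ) + y ) ) == 14

Derivation:
post: z == 14
stmt 5: z := x * y  -- replace 1 occurrence(s) of z with (x * y)
  => ( x * y ) == 14
stmt 4: y := x + y  -- replace 1 occurrence(s) of y with (x + y)
  => ( x * ( x + y ) ) == 14
stmt 3: x := y + z  -- replace 2 occurrence(s) of x with (y + z)
  => ( ( y + z ) * ( ( y + z ) + y ) ) == 14
stmt 2: x := 8 * 1  -- replace 0 occurrence(s) of x with (8 * 1)
  => ( ( y + z ) * ( ( y + z ) + y ) ) == 14
stmt 1: x := z * x  -- replace 0 occurrence(s) of x with (z * x)
  => ( ( y + z ) * ( ( y + z ) + y ) ) == 14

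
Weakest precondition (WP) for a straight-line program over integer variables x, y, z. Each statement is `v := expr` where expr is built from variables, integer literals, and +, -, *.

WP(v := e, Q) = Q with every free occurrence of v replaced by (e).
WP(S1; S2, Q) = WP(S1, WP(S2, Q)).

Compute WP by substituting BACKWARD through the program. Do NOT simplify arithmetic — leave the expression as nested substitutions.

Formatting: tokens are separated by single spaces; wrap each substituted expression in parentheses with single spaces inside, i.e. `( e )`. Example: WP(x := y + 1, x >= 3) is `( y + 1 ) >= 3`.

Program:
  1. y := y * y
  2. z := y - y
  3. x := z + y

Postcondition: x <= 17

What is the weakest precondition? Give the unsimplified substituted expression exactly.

post: x <= 17
stmt 3: x := z + y  -- replace 1 occurrence(s) of x with (z + y)
  => ( z + y ) <= 17
stmt 2: z := y - y  -- replace 1 occurrence(s) of z with (y - y)
  => ( ( y - y ) + y ) <= 17
stmt 1: y := y * y  -- replace 3 occurrence(s) of y with (y * y)
  => ( ( ( y * y ) - ( y * y ) ) + ( y * y ) ) <= 17

Answer: ( ( ( y * y ) - ( y * y ) ) + ( y * y ) ) <= 17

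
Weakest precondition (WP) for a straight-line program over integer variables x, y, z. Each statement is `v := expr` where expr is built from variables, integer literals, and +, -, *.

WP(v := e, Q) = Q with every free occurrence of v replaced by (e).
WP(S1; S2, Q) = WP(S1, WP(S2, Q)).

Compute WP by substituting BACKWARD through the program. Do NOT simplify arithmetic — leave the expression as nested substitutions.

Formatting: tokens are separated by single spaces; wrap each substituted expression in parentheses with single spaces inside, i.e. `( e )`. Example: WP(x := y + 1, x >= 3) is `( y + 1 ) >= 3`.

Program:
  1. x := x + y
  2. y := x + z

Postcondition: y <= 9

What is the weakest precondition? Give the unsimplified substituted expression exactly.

Answer: ( ( x + y ) + z ) <= 9

Derivation:
post: y <= 9
stmt 2: y := x + z  -- replace 1 occurrence(s) of y with (x + z)
  => ( x + z ) <= 9
stmt 1: x := x + y  -- replace 1 occurrence(s) of x with (x + y)
  => ( ( x + y ) + z ) <= 9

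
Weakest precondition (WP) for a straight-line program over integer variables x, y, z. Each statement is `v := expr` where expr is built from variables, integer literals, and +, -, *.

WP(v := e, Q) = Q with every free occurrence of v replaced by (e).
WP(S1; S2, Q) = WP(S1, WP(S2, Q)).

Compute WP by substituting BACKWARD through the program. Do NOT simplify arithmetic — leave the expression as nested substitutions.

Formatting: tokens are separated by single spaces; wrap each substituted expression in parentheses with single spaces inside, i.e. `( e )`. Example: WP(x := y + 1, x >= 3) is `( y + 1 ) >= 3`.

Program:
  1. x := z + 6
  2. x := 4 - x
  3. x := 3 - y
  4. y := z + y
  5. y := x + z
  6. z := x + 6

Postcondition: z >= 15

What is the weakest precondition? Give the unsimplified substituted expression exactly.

Answer: ( ( 3 - y ) + 6 ) >= 15

Derivation:
post: z >= 15
stmt 6: z := x + 6  -- replace 1 occurrence(s) of z with (x + 6)
  => ( x + 6 ) >= 15
stmt 5: y := x + z  -- replace 0 occurrence(s) of y with (x + z)
  => ( x + 6 ) >= 15
stmt 4: y := z + y  -- replace 0 occurrence(s) of y with (z + y)
  => ( x + 6 ) >= 15
stmt 3: x := 3 - y  -- replace 1 occurrence(s) of x with (3 - y)
  => ( ( 3 - y ) + 6 ) >= 15
stmt 2: x := 4 - x  -- replace 0 occurrence(s) of x with (4 - x)
  => ( ( 3 - y ) + 6 ) >= 15
stmt 1: x := z + 6  -- replace 0 occurrence(s) of x with (z + 6)
  => ( ( 3 - y ) + 6 ) >= 15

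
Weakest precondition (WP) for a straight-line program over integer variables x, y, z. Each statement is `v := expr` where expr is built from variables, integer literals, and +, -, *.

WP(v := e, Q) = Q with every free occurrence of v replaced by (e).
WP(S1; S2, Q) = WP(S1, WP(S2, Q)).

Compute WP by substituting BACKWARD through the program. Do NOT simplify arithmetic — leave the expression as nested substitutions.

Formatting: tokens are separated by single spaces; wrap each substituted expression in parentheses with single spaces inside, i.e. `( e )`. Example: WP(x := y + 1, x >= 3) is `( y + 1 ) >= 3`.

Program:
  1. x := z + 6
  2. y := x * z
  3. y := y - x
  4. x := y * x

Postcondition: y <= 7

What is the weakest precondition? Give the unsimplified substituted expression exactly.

post: y <= 7
stmt 4: x := y * x  -- replace 0 occurrence(s) of x with (y * x)
  => y <= 7
stmt 3: y := y - x  -- replace 1 occurrence(s) of y with (y - x)
  => ( y - x ) <= 7
stmt 2: y := x * z  -- replace 1 occurrence(s) of y with (x * z)
  => ( ( x * z ) - x ) <= 7
stmt 1: x := z + 6  -- replace 2 occurrence(s) of x with (z + 6)
  => ( ( ( z + 6 ) * z ) - ( z + 6 ) ) <= 7

Answer: ( ( ( z + 6 ) * z ) - ( z + 6 ) ) <= 7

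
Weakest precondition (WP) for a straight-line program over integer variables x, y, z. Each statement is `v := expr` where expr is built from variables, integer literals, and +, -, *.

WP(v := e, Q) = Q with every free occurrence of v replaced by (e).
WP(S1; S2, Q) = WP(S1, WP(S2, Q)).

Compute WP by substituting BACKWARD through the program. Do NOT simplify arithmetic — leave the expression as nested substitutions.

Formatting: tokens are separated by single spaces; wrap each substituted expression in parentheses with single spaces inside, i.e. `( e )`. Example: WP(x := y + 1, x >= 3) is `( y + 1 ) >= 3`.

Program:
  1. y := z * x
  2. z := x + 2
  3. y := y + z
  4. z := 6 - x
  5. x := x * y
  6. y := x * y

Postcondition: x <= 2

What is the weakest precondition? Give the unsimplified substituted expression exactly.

Answer: ( x * ( ( z * x ) + ( x + 2 ) ) ) <= 2

Derivation:
post: x <= 2
stmt 6: y := x * y  -- replace 0 occurrence(s) of y with (x * y)
  => x <= 2
stmt 5: x := x * y  -- replace 1 occurrence(s) of x with (x * y)
  => ( x * y ) <= 2
stmt 4: z := 6 - x  -- replace 0 occurrence(s) of z with (6 - x)
  => ( x * y ) <= 2
stmt 3: y := y + z  -- replace 1 occurrence(s) of y with (y + z)
  => ( x * ( y + z ) ) <= 2
stmt 2: z := x + 2  -- replace 1 occurrence(s) of z with (x + 2)
  => ( x * ( y + ( x + 2 ) ) ) <= 2
stmt 1: y := z * x  -- replace 1 occurrence(s) of y with (z * x)
  => ( x * ( ( z * x ) + ( x + 2 ) ) ) <= 2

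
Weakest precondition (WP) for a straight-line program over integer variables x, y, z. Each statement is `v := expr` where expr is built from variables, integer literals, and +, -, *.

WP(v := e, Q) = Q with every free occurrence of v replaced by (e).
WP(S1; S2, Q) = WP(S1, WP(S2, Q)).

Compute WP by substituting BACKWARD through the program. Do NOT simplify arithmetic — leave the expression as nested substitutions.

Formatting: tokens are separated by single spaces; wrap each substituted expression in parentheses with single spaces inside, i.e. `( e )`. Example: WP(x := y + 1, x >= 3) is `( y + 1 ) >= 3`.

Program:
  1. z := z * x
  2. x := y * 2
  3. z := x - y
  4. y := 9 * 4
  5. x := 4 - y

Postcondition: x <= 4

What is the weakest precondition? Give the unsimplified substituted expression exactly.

post: x <= 4
stmt 5: x := 4 - y  -- replace 1 occurrence(s) of x with (4 - y)
  => ( 4 - y ) <= 4
stmt 4: y := 9 * 4  -- replace 1 occurrence(s) of y with (9 * 4)
  => ( 4 - ( 9 * 4 ) ) <= 4
stmt 3: z := x - y  -- replace 0 occurrence(s) of z with (x - y)
  => ( 4 - ( 9 * 4 ) ) <= 4
stmt 2: x := y * 2  -- replace 0 occurrence(s) of x with (y * 2)
  => ( 4 - ( 9 * 4 ) ) <= 4
stmt 1: z := z * x  -- replace 0 occurrence(s) of z with (z * x)
  => ( 4 - ( 9 * 4 ) ) <= 4

Answer: ( 4 - ( 9 * 4 ) ) <= 4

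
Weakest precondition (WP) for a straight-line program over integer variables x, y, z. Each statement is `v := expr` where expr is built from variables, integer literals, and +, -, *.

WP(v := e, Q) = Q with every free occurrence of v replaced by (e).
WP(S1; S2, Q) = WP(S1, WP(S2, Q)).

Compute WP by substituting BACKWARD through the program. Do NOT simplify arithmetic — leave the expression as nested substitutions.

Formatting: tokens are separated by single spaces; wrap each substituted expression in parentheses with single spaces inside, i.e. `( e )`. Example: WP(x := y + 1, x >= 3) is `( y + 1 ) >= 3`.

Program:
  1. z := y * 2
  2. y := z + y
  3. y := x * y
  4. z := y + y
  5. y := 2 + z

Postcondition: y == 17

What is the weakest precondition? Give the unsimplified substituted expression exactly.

post: y == 17
stmt 5: y := 2 + z  -- replace 1 occurrence(s) of y with (2 + z)
  => ( 2 + z ) == 17
stmt 4: z := y + y  -- replace 1 occurrence(s) of z with (y + y)
  => ( 2 + ( y + y ) ) == 17
stmt 3: y := x * y  -- replace 2 occurrence(s) of y with (x * y)
  => ( 2 + ( ( x * y ) + ( x * y ) ) ) == 17
stmt 2: y := z + y  -- replace 2 occurrence(s) of y with (z + y)
  => ( 2 + ( ( x * ( z + y ) ) + ( x * ( z + y ) ) ) ) == 17
stmt 1: z := y * 2  -- replace 2 occurrence(s) of z with (y * 2)
  => ( 2 + ( ( x * ( ( y * 2 ) + y ) ) + ( x * ( ( y * 2 ) + y ) ) ) ) == 17

Answer: ( 2 + ( ( x * ( ( y * 2 ) + y ) ) + ( x * ( ( y * 2 ) + y ) ) ) ) == 17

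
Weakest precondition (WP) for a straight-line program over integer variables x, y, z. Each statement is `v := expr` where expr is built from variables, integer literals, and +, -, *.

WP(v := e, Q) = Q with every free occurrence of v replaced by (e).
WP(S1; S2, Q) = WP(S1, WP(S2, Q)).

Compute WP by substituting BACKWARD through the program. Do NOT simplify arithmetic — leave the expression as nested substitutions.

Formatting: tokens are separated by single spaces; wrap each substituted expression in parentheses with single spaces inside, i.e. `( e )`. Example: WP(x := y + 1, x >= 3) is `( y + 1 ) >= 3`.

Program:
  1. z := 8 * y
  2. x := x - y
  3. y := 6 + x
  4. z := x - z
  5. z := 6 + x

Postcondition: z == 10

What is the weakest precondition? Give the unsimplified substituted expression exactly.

post: z == 10
stmt 5: z := 6 + x  -- replace 1 occurrence(s) of z with (6 + x)
  => ( 6 + x ) == 10
stmt 4: z := x - z  -- replace 0 occurrence(s) of z with (x - z)
  => ( 6 + x ) == 10
stmt 3: y := 6 + x  -- replace 0 occurrence(s) of y with (6 + x)
  => ( 6 + x ) == 10
stmt 2: x := x - y  -- replace 1 occurrence(s) of x with (x - y)
  => ( 6 + ( x - y ) ) == 10
stmt 1: z := 8 * y  -- replace 0 occurrence(s) of z with (8 * y)
  => ( 6 + ( x - y ) ) == 10

Answer: ( 6 + ( x - y ) ) == 10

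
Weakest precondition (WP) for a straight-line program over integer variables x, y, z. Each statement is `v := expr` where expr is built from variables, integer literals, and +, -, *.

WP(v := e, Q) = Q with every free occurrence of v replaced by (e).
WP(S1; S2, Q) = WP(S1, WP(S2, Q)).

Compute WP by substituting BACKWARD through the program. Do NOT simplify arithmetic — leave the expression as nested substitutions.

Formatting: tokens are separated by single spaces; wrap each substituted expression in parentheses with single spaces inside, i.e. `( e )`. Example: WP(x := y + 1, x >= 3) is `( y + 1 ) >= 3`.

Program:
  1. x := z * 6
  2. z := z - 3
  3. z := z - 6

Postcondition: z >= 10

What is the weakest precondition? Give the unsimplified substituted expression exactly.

post: z >= 10
stmt 3: z := z - 6  -- replace 1 occurrence(s) of z with (z - 6)
  => ( z - 6 ) >= 10
stmt 2: z := z - 3  -- replace 1 occurrence(s) of z with (z - 3)
  => ( ( z - 3 ) - 6 ) >= 10
stmt 1: x := z * 6  -- replace 0 occurrence(s) of x with (z * 6)
  => ( ( z - 3 ) - 6 ) >= 10

Answer: ( ( z - 3 ) - 6 ) >= 10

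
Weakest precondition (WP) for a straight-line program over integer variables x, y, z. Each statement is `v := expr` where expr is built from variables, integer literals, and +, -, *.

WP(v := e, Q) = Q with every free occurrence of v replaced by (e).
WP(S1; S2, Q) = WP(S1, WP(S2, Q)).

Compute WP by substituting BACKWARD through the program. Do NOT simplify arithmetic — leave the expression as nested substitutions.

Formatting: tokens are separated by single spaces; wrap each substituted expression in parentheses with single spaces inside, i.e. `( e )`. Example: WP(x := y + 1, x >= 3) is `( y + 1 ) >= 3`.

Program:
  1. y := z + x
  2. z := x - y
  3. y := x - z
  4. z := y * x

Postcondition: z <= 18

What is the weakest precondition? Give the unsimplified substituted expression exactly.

post: z <= 18
stmt 4: z := y * x  -- replace 1 occurrence(s) of z with (y * x)
  => ( y * x ) <= 18
stmt 3: y := x - z  -- replace 1 occurrence(s) of y with (x - z)
  => ( ( x - z ) * x ) <= 18
stmt 2: z := x - y  -- replace 1 occurrence(s) of z with (x - y)
  => ( ( x - ( x - y ) ) * x ) <= 18
stmt 1: y := z + x  -- replace 1 occurrence(s) of y with (z + x)
  => ( ( x - ( x - ( z + x ) ) ) * x ) <= 18

Answer: ( ( x - ( x - ( z + x ) ) ) * x ) <= 18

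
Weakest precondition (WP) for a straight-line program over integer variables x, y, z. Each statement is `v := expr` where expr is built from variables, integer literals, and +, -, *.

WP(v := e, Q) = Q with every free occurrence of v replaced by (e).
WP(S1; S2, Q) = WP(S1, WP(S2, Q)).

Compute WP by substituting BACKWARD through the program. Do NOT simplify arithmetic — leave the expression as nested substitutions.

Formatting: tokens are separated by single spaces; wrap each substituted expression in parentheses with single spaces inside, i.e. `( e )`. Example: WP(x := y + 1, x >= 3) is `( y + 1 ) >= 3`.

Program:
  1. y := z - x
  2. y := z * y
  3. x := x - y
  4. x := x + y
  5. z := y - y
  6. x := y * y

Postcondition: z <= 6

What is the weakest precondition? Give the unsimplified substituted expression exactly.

Answer: ( ( z * ( z - x ) ) - ( z * ( z - x ) ) ) <= 6

Derivation:
post: z <= 6
stmt 6: x := y * y  -- replace 0 occurrence(s) of x with (y * y)
  => z <= 6
stmt 5: z := y - y  -- replace 1 occurrence(s) of z with (y - y)
  => ( y - y ) <= 6
stmt 4: x := x + y  -- replace 0 occurrence(s) of x with (x + y)
  => ( y - y ) <= 6
stmt 3: x := x - y  -- replace 0 occurrence(s) of x with (x - y)
  => ( y - y ) <= 6
stmt 2: y := z * y  -- replace 2 occurrence(s) of y with (z * y)
  => ( ( z * y ) - ( z * y ) ) <= 6
stmt 1: y := z - x  -- replace 2 occurrence(s) of y with (z - x)
  => ( ( z * ( z - x ) ) - ( z * ( z - x ) ) ) <= 6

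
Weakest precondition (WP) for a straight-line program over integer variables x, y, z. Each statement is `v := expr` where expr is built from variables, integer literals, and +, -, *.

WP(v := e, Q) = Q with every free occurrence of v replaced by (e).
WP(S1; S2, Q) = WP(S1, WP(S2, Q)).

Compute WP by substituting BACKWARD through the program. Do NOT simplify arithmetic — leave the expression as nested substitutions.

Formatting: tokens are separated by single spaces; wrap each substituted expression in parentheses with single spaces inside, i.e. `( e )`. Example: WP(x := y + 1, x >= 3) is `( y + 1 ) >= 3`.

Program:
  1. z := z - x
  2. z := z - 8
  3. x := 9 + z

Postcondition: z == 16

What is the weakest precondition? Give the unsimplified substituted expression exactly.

Answer: ( ( z - x ) - 8 ) == 16

Derivation:
post: z == 16
stmt 3: x := 9 + z  -- replace 0 occurrence(s) of x with (9 + z)
  => z == 16
stmt 2: z := z - 8  -- replace 1 occurrence(s) of z with (z - 8)
  => ( z - 8 ) == 16
stmt 1: z := z - x  -- replace 1 occurrence(s) of z with (z - x)
  => ( ( z - x ) - 8 ) == 16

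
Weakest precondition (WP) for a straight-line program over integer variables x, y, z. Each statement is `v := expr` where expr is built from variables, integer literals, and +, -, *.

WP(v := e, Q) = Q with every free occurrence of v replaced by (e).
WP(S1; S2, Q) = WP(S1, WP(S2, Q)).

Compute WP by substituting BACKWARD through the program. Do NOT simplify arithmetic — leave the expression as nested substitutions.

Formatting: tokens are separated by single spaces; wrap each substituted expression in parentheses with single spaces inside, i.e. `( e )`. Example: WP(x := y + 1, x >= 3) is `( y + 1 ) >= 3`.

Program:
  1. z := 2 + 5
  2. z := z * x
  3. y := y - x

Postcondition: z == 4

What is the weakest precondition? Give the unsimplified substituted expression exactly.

Answer: ( ( 2 + 5 ) * x ) == 4

Derivation:
post: z == 4
stmt 3: y := y - x  -- replace 0 occurrence(s) of y with (y - x)
  => z == 4
stmt 2: z := z * x  -- replace 1 occurrence(s) of z with (z * x)
  => ( z * x ) == 4
stmt 1: z := 2 + 5  -- replace 1 occurrence(s) of z with (2 + 5)
  => ( ( 2 + 5 ) * x ) == 4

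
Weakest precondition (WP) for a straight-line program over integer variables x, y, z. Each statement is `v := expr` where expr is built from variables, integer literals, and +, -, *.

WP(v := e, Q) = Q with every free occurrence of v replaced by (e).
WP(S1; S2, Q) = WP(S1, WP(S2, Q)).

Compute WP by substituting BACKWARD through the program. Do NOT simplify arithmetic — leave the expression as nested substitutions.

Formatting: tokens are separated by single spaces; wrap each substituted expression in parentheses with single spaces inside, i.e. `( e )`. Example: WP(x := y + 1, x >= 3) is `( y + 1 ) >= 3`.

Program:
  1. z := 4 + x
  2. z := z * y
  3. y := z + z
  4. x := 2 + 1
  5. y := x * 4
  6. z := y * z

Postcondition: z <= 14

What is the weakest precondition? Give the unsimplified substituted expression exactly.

post: z <= 14
stmt 6: z := y * z  -- replace 1 occurrence(s) of z with (y * z)
  => ( y * z ) <= 14
stmt 5: y := x * 4  -- replace 1 occurrence(s) of y with (x * 4)
  => ( ( x * 4 ) * z ) <= 14
stmt 4: x := 2 + 1  -- replace 1 occurrence(s) of x with (2 + 1)
  => ( ( ( 2 + 1 ) * 4 ) * z ) <= 14
stmt 3: y := z + z  -- replace 0 occurrence(s) of y with (z + z)
  => ( ( ( 2 + 1 ) * 4 ) * z ) <= 14
stmt 2: z := z * y  -- replace 1 occurrence(s) of z with (z * y)
  => ( ( ( 2 + 1 ) * 4 ) * ( z * y ) ) <= 14
stmt 1: z := 4 + x  -- replace 1 occurrence(s) of z with (4 + x)
  => ( ( ( 2 + 1 ) * 4 ) * ( ( 4 + x ) * y ) ) <= 14

Answer: ( ( ( 2 + 1 ) * 4 ) * ( ( 4 + x ) * y ) ) <= 14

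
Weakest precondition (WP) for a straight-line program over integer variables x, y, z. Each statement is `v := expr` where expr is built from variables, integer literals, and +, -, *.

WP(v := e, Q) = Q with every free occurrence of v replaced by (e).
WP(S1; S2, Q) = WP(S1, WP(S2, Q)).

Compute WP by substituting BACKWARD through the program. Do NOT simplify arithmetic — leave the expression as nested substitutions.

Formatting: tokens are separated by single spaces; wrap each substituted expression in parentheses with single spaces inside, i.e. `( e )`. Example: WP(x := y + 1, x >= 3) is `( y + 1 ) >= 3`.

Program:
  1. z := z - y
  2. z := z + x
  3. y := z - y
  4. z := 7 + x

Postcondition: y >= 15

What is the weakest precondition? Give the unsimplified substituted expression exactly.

Answer: ( ( ( z - y ) + x ) - y ) >= 15

Derivation:
post: y >= 15
stmt 4: z := 7 + x  -- replace 0 occurrence(s) of z with (7 + x)
  => y >= 15
stmt 3: y := z - y  -- replace 1 occurrence(s) of y with (z - y)
  => ( z - y ) >= 15
stmt 2: z := z + x  -- replace 1 occurrence(s) of z with (z + x)
  => ( ( z + x ) - y ) >= 15
stmt 1: z := z - y  -- replace 1 occurrence(s) of z with (z - y)
  => ( ( ( z - y ) + x ) - y ) >= 15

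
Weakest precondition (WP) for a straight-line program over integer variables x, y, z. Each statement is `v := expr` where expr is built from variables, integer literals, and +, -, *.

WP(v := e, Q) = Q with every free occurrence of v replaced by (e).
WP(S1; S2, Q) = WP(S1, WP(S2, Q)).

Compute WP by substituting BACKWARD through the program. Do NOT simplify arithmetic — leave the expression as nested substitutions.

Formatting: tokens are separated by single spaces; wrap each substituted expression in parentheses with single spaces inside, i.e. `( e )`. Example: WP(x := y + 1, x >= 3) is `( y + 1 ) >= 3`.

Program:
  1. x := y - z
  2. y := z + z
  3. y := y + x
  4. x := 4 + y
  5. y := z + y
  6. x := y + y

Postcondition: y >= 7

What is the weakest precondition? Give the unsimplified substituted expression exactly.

Answer: ( z + ( ( z + z ) + ( y - z ) ) ) >= 7

Derivation:
post: y >= 7
stmt 6: x := y + y  -- replace 0 occurrence(s) of x with (y + y)
  => y >= 7
stmt 5: y := z + y  -- replace 1 occurrence(s) of y with (z + y)
  => ( z + y ) >= 7
stmt 4: x := 4 + y  -- replace 0 occurrence(s) of x with (4 + y)
  => ( z + y ) >= 7
stmt 3: y := y + x  -- replace 1 occurrence(s) of y with (y + x)
  => ( z + ( y + x ) ) >= 7
stmt 2: y := z + z  -- replace 1 occurrence(s) of y with (z + z)
  => ( z + ( ( z + z ) + x ) ) >= 7
stmt 1: x := y - z  -- replace 1 occurrence(s) of x with (y - z)
  => ( z + ( ( z + z ) + ( y - z ) ) ) >= 7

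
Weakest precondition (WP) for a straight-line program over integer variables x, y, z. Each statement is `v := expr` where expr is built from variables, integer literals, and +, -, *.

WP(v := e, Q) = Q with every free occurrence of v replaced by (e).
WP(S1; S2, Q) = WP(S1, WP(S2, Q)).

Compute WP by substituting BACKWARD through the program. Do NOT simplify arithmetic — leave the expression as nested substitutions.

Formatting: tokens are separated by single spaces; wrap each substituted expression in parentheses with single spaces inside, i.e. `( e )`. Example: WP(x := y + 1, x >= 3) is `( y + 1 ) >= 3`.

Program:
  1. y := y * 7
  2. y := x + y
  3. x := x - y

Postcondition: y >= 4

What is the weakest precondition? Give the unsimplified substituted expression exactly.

post: y >= 4
stmt 3: x := x - y  -- replace 0 occurrence(s) of x with (x - y)
  => y >= 4
stmt 2: y := x + y  -- replace 1 occurrence(s) of y with (x + y)
  => ( x + y ) >= 4
stmt 1: y := y * 7  -- replace 1 occurrence(s) of y with (y * 7)
  => ( x + ( y * 7 ) ) >= 4

Answer: ( x + ( y * 7 ) ) >= 4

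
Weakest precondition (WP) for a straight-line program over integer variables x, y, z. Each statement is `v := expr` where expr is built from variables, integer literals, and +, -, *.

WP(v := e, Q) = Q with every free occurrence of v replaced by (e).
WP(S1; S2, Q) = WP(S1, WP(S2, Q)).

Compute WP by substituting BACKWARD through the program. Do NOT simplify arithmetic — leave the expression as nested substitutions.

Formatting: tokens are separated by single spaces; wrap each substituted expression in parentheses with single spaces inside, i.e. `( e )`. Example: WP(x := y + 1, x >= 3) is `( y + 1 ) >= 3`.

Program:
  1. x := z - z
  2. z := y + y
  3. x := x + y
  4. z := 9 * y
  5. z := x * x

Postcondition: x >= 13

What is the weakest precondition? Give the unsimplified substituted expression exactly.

post: x >= 13
stmt 5: z := x * x  -- replace 0 occurrence(s) of z with (x * x)
  => x >= 13
stmt 4: z := 9 * y  -- replace 0 occurrence(s) of z with (9 * y)
  => x >= 13
stmt 3: x := x + y  -- replace 1 occurrence(s) of x with (x + y)
  => ( x + y ) >= 13
stmt 2: z := y + y  -- replace 0 occurrence(s) of z with (y + y)
  => ( x + y ) >= 13
stmt 1: x := z - z  -- replace 1 occurrence(s) of x with (z - z)
  => ( ( z - z ) + y ) >= 13

Answer: ( ( z - z ) + y ) >= 13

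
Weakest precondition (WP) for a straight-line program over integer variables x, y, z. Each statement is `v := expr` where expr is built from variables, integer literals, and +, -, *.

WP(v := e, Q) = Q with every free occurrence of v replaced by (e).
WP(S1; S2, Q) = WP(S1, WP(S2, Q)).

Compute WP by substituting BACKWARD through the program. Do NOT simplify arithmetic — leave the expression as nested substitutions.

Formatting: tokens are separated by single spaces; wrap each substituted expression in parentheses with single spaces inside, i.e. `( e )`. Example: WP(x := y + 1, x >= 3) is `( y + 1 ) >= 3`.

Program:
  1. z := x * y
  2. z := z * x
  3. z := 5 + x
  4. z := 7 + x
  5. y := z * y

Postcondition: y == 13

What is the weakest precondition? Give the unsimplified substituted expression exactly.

post: y == 13
stmt 5: y := z * y  -- replace 1 occurrence(s) of y with (z * y)
  => ( z * y ) == 13
stmt 4: z := 7 + x  -- replace 1 occurrence(s) of z with (7 + x)
  => ( ( 7 + x ) * y ) == 13
stmt 3: z := 5 + x  -- replace 0 occurrence(s) of z with (5 + x)
  => ( ( 7 + x ) * y ) == 13
stmt 2: z := z * x  -- replace 0 occurrence(s) of z with (z * x)
  => ( ( 7 + x ) * y ) == 13
stmt 1: z := x * y  -- replace 0 occurrence(s) of z with (x * y)
  => ( ( 7 + x ) * y ) == 13

Answer: ( ( 7 + x ) * y ) == 13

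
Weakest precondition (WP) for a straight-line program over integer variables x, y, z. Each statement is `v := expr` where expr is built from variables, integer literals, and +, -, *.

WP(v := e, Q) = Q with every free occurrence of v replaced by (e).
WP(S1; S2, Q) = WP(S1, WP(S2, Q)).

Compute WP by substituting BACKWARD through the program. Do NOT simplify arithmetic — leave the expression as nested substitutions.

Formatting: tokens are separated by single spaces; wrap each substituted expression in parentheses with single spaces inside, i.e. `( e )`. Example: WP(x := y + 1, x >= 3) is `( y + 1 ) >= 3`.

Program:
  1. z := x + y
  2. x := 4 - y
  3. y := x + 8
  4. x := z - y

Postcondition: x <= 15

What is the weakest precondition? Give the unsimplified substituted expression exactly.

post: x <= 15
stmt 4: x := z - y  -- replace 1 occurrence(s) of x with (z - y)
  => ( z - y ) <= 15
stmt 3: y := x + 8  -- replace 1 occurrence(s) of y with (x + 8)
  => ( z - ( x + 8 ) ) <= 15
stmt 2: x := 4 - y  -- replace 1 occurrence(s) of x with (4 - y)
  => ( z - ( ( 4 - y ) + 8 ) ) <= 15
stmt 1: z := x + y  -- replace 1 occurrence(s) of z with (x + y)
  => ( ( x + y ) - ( ( 4 - y ) + 8 ) ) <= 15

Answer: ( ( x + y ) - ( ( 4 - y ) + 8 ) ) <= 15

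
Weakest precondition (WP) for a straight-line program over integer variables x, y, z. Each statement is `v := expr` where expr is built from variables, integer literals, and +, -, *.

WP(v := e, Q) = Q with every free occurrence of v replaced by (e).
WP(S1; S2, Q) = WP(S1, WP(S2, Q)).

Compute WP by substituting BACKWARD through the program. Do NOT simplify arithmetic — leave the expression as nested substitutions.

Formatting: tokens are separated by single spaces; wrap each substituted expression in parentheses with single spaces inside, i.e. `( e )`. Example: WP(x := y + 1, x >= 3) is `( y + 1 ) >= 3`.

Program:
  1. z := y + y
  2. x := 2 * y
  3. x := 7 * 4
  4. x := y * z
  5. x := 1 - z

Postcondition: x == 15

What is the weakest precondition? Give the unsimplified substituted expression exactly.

Answer: ( 1 - ( y + y ) ) == 15

Derivation:
post: x == 15
stmt 5: x := 1 - z  -- replace 1 occurrence(s) of x with (1 - z)
  => ( 1 - z ) == 15
stmt 4: x := y * z  -- replace 0 occurrence(s) of x with (y * z)
  => ( 1 - z ) == 15
stmt 3: x := 7 * 4  -- replace 0 occurrence(s) of x with (7 * 4)
  => ( 1 - z ) == 15
stmt 2: x := 2 * y  -- replace 0 occurrence(s) of x with (2 * y)
  => ( 1 - z ) == 15
stmt 1: z := y + y  -- replace 1 occurrence(s) of z with (y + y)
  => ( 1 - ( y + y ) ) == 15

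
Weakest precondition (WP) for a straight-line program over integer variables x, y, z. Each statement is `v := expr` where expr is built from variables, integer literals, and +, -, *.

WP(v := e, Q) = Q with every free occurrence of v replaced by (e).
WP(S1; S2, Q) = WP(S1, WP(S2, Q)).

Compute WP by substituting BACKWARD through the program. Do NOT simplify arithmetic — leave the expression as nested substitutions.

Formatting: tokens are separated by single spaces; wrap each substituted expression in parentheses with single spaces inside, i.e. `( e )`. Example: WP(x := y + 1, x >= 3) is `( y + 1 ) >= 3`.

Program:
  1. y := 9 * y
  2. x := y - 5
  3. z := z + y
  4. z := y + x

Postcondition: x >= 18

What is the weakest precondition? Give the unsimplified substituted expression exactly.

Answer: ( ( 9 * y ) - 5 ) >= 18

Derivation:
post: x >= 18
stmt 4: z := y + x  -- replace 0 occurrence(s) of z with (y + x)
  => x >= 18
stmt 3: z := z + y  -- replace 0 occurrence(s) of z with (z + y)
  => x >= 18
stmt 2: x := y - 5  -- replace 1 occurrence(s) of x with (y - 5)
  => ( y - 5 ) >= 18
stmt 1: y := 9 * y  -- replace 1 occurrence(s) of y with (9 * y)
  => ( ( 9 * y ) - 5 ) >= 18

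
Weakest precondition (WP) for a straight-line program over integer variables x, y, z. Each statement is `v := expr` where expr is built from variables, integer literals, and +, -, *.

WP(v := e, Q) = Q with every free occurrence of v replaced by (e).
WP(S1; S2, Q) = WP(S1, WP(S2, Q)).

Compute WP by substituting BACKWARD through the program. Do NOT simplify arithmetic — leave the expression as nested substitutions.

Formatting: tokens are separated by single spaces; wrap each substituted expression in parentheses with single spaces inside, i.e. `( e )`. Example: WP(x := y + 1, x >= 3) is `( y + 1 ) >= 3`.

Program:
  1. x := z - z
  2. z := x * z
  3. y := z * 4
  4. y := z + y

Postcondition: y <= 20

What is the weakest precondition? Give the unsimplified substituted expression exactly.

post: y <= 20
stmt 4: y := z + y  -- replace 1 occurrence(s) of y with (z + y)
  => ( z + y ) <= 20
stmt 3: y := z * 4  -- replace 1 occurrence(s) of y with (z * 4)
  => ( z + ( z * 4 ) ) <= 20
stmt 2: z := x * z  -- replace 2 occurrence(s) of z with (x * z)
  => ( ( x * z ) + ( ( x * z ) * 4 ) ) <= 20
stmt 1: x := z - z  -- replace 2 occurrence(s) of x with (z - z)
  => ( ( ( z - z ) * z ) + ( ( ( z - z ) * z ) * 4 ) ) <= 20

Answer: ( ( ( z - z ) * z ) + ( ( ( z - z ) * z ) * 4 ) ) <= 20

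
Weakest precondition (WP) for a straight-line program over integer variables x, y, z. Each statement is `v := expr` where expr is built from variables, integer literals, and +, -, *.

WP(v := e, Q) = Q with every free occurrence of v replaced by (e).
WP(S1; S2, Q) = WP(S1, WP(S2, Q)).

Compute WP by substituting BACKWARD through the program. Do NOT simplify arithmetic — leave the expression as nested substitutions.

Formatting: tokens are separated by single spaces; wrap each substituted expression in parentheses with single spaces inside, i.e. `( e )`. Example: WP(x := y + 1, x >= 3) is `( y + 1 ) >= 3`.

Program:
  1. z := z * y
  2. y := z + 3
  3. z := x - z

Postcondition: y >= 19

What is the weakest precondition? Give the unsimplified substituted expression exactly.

Answer: ( ( z * y ) + 3 ) >= 19

Derivation:
post: y >= 19
stmt 3: z := x - z  -- replace 0 occurrence(s) of z with (x - z)
  => y >= 19
stmt 2: y := z + 3  -- replace 1 occurrence(s) of y with (z + 3)
  => ( z + 3 ) >= 19
stmt 1: z := z * y  -- replace 1 occurrence(s) of z with (z * y)
  => ( ( z * y ) + 3 ) >= 19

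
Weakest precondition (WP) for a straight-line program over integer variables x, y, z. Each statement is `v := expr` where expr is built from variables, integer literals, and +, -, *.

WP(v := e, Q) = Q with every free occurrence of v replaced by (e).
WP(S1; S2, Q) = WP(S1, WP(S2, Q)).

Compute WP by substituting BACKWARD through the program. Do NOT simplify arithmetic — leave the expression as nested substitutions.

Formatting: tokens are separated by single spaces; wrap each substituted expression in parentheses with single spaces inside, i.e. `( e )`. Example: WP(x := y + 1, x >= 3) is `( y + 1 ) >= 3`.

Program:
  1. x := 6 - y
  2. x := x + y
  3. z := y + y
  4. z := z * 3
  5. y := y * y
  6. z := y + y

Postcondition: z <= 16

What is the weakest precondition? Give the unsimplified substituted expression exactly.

Answer: ( ( y * y ) + ( y * y ) ) <= 16

Derivation:
post: z <= 16
stmt 6: z := y + y  -- replace 1 occurrence(s) of z with (y + y)
  => ( y + y ) <= 16
stmt 5: y := y * y  -- replace 2 occurrence(s) of y with (y * y)
  => ( ( y * y ) + ( y * y ) ) <= 16
stmt 4: z := z * 3  -- replace 0 occurrence(s) of z with (z * 3)
  => ( ( y * y ) + ( y * y ) ) <= 16
stmt 3: z := y + y  -- replace 0 occurrence(s) of z with (y + y)
  => ( ( y * y ) + ( y * y ) ) <= 16
stmt 2: x := x + y  -- replace 0 occurrence(s) of x with (x + y)
  => ( ( y * y ) + ( y * y ) ) <= 16
stmt 1: x := 6 - y  -- replace 0 occurrence(s) of x with (6 - y)
  => ( ( y * y ) + ( y * y ) ) <= 16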